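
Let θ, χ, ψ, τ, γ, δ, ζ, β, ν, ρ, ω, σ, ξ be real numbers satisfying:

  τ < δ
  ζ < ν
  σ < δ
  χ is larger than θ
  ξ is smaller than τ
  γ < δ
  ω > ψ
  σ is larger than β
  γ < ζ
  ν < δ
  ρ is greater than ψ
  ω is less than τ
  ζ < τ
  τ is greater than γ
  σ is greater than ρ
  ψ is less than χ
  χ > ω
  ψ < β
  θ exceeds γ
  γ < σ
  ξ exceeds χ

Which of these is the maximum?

γ is not greatest since γ < θ; ζ is not greatest since ζ < τ; ψ is not greatest since ψ < β; ω is not greatest since ω < χ; β is not greatest since β < σ; θ is not greatest since θ < χ; χ is not greatest since χ < ξ; ρ is not greatest since ρ < σ; ν is not greatest since ν < δ; ξ is not greatest since ξ < τ; σ is not greatest since σ < δ; τ is not greatest since τ < δ.
Only δ has nothing above it, so δ is the maximum.

δ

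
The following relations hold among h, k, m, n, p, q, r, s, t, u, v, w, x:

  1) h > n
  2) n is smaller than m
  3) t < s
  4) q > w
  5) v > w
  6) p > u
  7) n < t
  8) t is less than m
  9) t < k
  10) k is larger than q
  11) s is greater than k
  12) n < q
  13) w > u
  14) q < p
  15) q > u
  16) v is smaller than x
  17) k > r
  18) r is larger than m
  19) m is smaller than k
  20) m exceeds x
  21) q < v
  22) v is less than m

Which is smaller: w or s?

w

Link the given pairs in sequence: w < q; q < v; v < x; x < m; m < r; r < k; k < s.
Chaining these gives w < q < v < x < m < r < k < s.
So w < s; w is the smaller of the two.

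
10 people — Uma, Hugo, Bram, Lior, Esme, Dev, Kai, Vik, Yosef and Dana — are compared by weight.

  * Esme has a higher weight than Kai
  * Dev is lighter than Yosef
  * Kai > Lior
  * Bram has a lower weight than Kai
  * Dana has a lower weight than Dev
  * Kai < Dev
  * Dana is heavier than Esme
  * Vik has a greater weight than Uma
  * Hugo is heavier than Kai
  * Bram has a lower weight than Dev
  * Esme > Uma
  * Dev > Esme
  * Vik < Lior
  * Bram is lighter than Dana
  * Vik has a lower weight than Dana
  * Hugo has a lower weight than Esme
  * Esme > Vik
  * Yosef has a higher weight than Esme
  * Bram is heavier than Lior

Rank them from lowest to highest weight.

Uma < Vik < Lior < Bram < Kai < Hugo < Esme < Dana < Dev < Yosef

Each adjacent pair is fixed by a given relation: Uma < Vik; Vik < Lior; Lior < Bram; Bram < Kai; Kai < Hugo; Hugo < Esme; Esme < Dana; Dana < Dev; Dev < Yosef. Chaining them end to end gives the full order.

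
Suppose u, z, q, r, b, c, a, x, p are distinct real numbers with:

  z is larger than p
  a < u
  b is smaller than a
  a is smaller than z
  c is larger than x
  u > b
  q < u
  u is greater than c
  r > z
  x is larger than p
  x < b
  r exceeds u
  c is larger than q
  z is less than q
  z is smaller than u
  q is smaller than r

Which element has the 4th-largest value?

Chaining the given pairs: p < x < b < a < z < q < c < u < r.
Counting 4 from the largest end gives q.

q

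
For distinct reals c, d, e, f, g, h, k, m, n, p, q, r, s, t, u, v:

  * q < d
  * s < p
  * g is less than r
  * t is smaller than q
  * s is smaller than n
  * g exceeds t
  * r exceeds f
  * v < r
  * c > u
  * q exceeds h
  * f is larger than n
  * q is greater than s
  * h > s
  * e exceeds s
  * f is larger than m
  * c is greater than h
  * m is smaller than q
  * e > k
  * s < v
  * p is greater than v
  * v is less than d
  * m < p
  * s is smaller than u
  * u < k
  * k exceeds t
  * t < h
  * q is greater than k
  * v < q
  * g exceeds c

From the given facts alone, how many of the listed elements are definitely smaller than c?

4

Directly below c: u, h.
One step further: s, t (4 so far).
No other element is forced below c by the given relations, so the count is 4.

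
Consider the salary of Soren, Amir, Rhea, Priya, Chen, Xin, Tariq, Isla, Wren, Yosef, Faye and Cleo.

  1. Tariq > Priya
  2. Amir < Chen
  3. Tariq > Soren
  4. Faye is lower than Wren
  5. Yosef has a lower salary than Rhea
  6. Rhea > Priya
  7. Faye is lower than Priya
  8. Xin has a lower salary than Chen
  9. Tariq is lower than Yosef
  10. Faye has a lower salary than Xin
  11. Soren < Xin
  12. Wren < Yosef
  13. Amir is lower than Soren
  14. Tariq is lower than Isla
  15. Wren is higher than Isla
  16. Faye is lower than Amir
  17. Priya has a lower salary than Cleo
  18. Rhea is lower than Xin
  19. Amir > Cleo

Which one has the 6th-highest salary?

Isla

Piecing the relations together gives one ordering: Faye < Priya < Cleo < Amir < Soren < Tariq < Isla < Wren < Yosef < Rhea < Xin < Chen.
The 6th largest is Isla.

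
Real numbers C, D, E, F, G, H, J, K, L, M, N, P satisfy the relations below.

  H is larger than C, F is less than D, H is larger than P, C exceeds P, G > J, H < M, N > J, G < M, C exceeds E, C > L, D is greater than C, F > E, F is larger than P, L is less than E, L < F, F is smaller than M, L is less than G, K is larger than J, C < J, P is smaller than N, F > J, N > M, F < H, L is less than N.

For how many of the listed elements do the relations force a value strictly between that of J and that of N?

The relations place J below N. An element lies strictly between them when it is forced above J and also forced below N.
Above J: {K, F, H, G, M, D}. Below N: {L, P, E, C, F, H, G, M}.
Intersection: {F, H, G, M} — 4.

4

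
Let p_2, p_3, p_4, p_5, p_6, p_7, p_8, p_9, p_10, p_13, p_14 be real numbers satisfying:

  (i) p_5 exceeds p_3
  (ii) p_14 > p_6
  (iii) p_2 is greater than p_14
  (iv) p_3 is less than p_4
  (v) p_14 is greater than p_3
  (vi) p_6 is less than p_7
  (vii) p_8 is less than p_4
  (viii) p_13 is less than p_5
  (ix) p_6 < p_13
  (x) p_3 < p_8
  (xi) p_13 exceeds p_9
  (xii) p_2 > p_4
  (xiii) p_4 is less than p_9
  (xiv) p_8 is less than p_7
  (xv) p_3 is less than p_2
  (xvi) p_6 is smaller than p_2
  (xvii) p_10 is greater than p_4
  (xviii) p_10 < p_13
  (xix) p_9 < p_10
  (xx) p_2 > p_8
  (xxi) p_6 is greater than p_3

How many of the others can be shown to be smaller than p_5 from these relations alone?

7

From p_5 the given relations immediately reach p_3, p_13.
From those, p_6, p_9, p_10 — 5 in total.
From those, p_4 — 6 in total.
From those, p_8 — 7 in total.
Nothing else is reachable below p_5; 7 in all.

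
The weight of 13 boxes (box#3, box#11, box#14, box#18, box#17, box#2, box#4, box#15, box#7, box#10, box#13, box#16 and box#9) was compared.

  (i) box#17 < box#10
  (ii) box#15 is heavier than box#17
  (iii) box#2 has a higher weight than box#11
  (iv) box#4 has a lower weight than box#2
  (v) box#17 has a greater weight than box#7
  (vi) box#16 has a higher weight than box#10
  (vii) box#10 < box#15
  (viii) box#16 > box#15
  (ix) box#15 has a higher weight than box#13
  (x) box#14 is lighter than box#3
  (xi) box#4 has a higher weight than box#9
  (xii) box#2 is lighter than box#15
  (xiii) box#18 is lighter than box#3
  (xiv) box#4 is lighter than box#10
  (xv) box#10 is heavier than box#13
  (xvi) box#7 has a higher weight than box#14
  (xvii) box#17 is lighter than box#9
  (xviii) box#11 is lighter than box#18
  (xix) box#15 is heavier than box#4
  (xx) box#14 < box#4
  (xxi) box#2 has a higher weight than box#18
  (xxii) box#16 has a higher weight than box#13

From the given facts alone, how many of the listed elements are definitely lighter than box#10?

6

From box#10 the given relations immediately reach box#17, box#13, box#4.
From those, box#14, box#7, box#9 — 6 in total.
No other element is forced below box#10 by the given relations, so the count is 6.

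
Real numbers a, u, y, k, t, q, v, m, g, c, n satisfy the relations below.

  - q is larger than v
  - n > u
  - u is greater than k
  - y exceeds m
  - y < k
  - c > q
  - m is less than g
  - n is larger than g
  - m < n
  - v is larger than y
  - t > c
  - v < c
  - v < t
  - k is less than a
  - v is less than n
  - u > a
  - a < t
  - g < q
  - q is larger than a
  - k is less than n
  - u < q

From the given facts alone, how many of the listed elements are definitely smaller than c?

8

From c the given relations immediately reach v, q.
From those, y, a, g, u — 6 in total.
From those, m, k — 8 in total.
No other element is forced below c by the given relations, so the count is 8.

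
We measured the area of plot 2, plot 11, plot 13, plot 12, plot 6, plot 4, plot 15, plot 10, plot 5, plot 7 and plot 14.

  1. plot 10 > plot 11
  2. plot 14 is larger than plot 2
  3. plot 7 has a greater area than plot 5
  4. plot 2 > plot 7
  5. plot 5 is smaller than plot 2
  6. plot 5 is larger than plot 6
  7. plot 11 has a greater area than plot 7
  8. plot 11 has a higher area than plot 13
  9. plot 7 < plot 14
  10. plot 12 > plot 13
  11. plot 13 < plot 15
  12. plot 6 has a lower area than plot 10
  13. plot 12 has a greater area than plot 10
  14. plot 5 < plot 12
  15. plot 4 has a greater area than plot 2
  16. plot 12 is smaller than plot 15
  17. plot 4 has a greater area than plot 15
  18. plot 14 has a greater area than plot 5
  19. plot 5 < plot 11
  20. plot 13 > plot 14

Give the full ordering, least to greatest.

plot 6 < plot 5 < plot 7 < plot 2 < plot 14 < plot 13 < plot 11 < plot 10 < plot 12 < plot 15 < plot 4

Each adjacent pair is fixed by a given relation: plot 6 < plot 5; plot 5 < plot 7; plot 7 < plot 2; plot 2 < plot 14; plot 14 < plot 13; plot 13 < plot 11; plot 11 < plot 10; plot 10 < plot 12; plot 12 < plot 15; plot 15 < plot 4. Chaining them end to end gives the full order.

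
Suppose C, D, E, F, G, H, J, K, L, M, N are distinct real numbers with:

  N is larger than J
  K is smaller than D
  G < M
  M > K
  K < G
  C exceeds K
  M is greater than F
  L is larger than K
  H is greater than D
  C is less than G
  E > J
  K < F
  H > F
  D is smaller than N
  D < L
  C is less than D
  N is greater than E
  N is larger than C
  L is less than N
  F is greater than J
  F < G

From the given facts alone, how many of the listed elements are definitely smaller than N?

From N the given relations immediately reach J, C, D, E, L.
From those, K — 6 in total.
Nothing else is reachable below N; 6 in all.

6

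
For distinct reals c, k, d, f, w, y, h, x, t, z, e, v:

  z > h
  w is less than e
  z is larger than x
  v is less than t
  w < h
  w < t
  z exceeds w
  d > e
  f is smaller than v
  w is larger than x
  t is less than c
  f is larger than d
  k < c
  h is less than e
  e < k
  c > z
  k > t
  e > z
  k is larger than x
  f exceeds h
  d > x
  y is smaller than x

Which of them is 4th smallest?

h

Piecing the relations together gives one ordering: y < x < w < h < z < e < d < f < v < t < k < c.
The 4th smallest is h.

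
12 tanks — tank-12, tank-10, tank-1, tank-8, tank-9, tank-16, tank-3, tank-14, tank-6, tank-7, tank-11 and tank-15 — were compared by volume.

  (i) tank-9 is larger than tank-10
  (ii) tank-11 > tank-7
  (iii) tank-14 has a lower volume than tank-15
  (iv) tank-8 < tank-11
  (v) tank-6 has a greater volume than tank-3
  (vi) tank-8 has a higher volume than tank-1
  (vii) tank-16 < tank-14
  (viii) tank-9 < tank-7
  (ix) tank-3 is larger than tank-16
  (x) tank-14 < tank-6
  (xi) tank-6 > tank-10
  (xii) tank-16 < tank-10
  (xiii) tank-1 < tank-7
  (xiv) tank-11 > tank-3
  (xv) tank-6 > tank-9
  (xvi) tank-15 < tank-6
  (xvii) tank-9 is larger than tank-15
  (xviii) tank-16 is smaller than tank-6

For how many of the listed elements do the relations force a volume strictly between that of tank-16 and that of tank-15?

The relations place tank-16 below tank-15. An element lies strictly between them when it is forced above tank-16 and also forced below tank-15.
Above tank-16: {tank-10, tank-14, tank-3, tank-9, tank-7, tank-11, tank-6}. Below tank-15: {tank-14}.
Intersection: {tank-14} — 1.

1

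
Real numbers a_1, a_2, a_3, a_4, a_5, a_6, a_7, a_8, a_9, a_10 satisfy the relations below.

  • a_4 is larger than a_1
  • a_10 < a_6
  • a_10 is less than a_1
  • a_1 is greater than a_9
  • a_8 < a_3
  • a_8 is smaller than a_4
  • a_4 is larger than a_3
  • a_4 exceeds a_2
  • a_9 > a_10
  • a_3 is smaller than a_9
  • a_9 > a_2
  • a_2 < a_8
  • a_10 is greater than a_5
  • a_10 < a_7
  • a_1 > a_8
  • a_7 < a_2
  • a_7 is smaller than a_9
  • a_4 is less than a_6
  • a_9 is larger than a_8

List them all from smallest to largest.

a_5 < a_10 < a_7 < a_2 < a_8 < a_3 < a_9 < a_1 < a_4 < a_6

Each adjacent pair is fixed by a given relation: a_5 < a_10; a_10 < a_7; a_7 < a_2; a_2 < a_8; a_8 < a_3; a_3 < a_9; a_9 < a_1; a_1 < a_4; a_4 < a_6. Chaining them end to end gives the full order.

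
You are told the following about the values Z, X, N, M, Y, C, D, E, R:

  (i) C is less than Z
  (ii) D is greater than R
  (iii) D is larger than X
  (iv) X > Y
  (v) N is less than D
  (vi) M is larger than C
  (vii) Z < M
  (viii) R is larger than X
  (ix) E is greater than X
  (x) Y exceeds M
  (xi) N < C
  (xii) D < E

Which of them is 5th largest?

Y

Piecing the relations together gives one ordering: N < C < Z < M < Y < X < R < D < E.
Counting 5 from the largest end gives Y.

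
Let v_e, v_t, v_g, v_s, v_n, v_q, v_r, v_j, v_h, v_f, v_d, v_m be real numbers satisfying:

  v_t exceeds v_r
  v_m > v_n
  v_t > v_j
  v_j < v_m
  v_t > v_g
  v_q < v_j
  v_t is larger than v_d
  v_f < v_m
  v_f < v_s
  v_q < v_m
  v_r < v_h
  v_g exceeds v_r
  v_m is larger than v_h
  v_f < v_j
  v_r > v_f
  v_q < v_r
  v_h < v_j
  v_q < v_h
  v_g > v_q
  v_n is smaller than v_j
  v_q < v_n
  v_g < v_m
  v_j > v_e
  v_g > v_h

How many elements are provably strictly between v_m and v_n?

Chaining upward from v_n reaches: v_j, v_t.
Chaining downward from v_m reaches: v_q, v_e, v_f, v_r, v_h, v_j, v_g.
Strictly between v_n and v_m are those in both lists: v_j — 1 element.

1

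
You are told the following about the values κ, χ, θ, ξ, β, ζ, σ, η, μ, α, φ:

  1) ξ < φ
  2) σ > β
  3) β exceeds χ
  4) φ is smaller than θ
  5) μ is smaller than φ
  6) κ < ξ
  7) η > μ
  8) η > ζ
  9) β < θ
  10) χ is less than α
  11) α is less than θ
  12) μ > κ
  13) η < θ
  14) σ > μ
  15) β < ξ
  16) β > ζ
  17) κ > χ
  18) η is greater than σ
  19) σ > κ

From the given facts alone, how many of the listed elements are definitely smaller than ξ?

Directly below ξ: κ, β.
One step further: χ, ζ (4 so far).
Nothing else is reachable below ξ; 4 in all.

4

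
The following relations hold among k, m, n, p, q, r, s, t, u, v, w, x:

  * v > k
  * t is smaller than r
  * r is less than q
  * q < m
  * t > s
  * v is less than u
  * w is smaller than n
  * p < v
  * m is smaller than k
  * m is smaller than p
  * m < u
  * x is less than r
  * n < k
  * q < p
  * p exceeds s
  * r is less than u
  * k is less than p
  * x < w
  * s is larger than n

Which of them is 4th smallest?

The consecutive relations fix a unique order: x < w < n < s < t < r < q < m < k < p < v < u.
Counting 4 from the smallest end gives s.

s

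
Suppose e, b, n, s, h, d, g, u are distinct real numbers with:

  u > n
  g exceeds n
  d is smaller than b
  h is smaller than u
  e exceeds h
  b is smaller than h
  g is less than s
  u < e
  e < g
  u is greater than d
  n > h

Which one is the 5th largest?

The consecutive relations fix a unique order: d < b < h < n < u < e < g < s.
Counting 5 from the largest end gives n.

n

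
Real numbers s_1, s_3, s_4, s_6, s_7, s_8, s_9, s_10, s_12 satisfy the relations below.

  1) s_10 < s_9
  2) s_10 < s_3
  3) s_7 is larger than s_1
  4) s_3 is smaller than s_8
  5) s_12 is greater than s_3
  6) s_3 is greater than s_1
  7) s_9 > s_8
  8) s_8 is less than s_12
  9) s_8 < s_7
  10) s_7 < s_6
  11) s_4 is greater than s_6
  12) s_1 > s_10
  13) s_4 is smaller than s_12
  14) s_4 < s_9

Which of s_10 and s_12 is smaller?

The relevant relations are s_10 < s_1; s_1 < s_3; s_3 < s_8; s_8 < s_7; s_7 < s_6; s_6 < s_4; s_4 < s_12.
Chaining these gives s_10 < s_1 < s_3 < s_8 < s_7 < s_6 < s_4 < s_12.
So s_10 < s_12; s_10 is the smaller of the two.

s_10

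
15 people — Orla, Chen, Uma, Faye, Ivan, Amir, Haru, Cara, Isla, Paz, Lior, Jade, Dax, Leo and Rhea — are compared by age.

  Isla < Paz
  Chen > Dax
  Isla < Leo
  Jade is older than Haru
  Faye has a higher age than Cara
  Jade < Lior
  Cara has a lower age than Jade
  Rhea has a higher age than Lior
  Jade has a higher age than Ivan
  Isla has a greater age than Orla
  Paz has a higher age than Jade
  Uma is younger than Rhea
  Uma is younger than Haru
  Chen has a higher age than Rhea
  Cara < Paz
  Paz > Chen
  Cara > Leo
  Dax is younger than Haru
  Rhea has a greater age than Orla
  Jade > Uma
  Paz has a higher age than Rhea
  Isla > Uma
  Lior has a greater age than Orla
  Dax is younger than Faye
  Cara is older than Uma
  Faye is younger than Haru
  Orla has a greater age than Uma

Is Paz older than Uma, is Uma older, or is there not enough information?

The relevant relations are Uma < Orla; Orla < Isla; Isla < Leo; Leo < Cara; Cara < Faye; Faye < Haru; Haru < Jade; Jade < Lior; Lior < Rhea; Rhea < Paz.
Chaining these gives Uma < Orla < Isla < Leo < Cara < Faye < Haru < Jade < Lior < Rhea < Paz.
So Paz is older.

Paz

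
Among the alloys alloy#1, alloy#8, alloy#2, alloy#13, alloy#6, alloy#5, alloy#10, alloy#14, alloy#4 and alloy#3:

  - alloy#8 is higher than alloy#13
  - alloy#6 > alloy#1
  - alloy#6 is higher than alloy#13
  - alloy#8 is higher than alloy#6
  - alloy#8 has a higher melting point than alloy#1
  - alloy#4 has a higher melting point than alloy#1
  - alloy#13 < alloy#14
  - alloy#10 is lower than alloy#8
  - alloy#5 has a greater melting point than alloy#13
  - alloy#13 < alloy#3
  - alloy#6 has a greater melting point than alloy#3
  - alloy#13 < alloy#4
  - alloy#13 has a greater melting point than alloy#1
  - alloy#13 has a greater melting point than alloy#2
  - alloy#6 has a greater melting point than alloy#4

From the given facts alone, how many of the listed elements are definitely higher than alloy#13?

From alloy#13 the given relations immediately reach alloy#3, alloy#4, alloy#6, alloy#8, alloy#14, alloy#5.
No other element is forced above alloy#13 by the given relations, so the count is 6.

6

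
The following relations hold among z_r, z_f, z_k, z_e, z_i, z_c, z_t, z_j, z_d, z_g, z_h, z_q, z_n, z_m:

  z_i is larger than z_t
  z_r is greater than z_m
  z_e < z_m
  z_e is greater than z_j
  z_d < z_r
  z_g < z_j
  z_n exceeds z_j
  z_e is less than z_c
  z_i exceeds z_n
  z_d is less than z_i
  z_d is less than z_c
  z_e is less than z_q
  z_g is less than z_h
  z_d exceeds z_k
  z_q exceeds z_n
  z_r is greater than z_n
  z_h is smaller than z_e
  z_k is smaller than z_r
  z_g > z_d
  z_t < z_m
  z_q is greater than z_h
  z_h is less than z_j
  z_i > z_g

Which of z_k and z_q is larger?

z_k < z_d and z_d < z_g give z_k < z_g.
Then z_g < z_h extends the chain to z_h.
Then z_h < z_j extends the chain to z_j.
Then z_j < z_n extends the chain to z_n.
Then z_n < z_q extends the chain to z_q.
So z_k < z_q; z_q is the larger of the two.

z_q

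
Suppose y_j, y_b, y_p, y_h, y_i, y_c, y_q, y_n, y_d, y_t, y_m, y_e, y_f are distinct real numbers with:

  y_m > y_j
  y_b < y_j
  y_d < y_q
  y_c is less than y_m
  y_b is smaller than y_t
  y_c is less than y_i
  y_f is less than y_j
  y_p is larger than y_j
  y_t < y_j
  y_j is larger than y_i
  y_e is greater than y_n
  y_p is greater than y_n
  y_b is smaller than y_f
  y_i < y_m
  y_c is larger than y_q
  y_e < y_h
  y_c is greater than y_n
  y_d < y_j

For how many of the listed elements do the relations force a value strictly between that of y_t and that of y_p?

1

Chaining upward from y_t reaches: y_j, y_m.
Chaining downward from y_p reaches: y_b, y_f, y_d, y_q, y_n, y_c, y_i, y_j.
Strictly between y_t and y_p are those in both lists: y_j — 1 element.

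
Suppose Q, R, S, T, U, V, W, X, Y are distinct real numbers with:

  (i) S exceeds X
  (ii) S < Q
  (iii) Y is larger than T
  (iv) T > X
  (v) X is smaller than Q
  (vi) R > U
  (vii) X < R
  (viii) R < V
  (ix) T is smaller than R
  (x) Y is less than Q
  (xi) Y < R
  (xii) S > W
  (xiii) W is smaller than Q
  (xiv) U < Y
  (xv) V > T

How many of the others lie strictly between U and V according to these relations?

2

The relations place U below V. An element lies strictly between them when it is forced above U and also forced below V.
Above U: {Y, Q, R}. Below V: {X, T, Y, R}.
Intersection: {Y, R} — 2.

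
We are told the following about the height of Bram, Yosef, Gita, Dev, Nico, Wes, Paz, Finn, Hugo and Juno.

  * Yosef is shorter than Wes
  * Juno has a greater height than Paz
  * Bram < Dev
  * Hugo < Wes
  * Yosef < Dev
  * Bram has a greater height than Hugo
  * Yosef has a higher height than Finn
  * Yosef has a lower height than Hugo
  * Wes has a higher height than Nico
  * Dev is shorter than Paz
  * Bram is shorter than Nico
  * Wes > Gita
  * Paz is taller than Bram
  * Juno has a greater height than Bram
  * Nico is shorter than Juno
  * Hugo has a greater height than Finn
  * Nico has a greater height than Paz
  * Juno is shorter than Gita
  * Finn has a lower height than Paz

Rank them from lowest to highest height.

Each adjacent pair is fixed by a given relation: Finn < Yosef; Yosef < Hugo; Hugo < Bram; Bram < Dev; Dev < Paz; Paz < Nico; Nico < Juno; Juno < Gita; Gita < Wes. Chaining them end to end gives the full order.

Finn < Yosef < Hugo < Bram < Dev < Paz < Nico < Juno < Gita < Wes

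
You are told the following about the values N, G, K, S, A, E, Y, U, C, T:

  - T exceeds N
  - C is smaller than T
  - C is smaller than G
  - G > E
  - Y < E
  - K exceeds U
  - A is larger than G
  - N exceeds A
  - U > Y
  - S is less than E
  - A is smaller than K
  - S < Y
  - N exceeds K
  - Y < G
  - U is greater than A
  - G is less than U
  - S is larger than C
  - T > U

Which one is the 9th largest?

S

The consecutive relations fix a unique order: C < S < Y < E < G < A < U < K < N < T.
The 9th largest is S.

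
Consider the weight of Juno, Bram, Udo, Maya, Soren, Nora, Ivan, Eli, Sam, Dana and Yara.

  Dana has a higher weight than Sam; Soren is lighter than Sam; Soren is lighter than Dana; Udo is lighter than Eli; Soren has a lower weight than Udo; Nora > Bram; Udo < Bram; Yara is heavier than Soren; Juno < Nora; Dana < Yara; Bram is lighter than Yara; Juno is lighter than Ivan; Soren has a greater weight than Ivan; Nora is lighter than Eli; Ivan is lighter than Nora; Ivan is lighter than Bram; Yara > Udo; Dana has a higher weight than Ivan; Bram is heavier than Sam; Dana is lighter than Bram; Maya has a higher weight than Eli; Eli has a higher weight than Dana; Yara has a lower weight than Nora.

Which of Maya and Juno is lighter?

Juno

Juno < Ivan < Soren < Sam < Dana < Yara < Nora < Eli < Maya, by transitivity through Ivan, Soren, Sam, Dana, Yara, Nora, Eli.
So Juno < Maya; Juno is the lighter of the two.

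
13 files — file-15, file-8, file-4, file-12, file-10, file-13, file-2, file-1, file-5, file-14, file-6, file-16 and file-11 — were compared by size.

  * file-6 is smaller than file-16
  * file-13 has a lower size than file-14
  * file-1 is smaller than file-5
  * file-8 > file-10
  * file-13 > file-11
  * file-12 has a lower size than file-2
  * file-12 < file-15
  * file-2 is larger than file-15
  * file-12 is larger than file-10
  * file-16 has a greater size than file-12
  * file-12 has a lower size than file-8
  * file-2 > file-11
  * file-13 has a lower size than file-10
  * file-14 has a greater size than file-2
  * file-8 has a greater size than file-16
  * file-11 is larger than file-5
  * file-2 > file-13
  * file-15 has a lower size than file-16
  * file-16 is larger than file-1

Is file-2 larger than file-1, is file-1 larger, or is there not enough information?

file-1 < file-5 and file-5 < file-11 give file-1 < file-11.
Then file-11 < file-13 extends the chain to file-13.
Then file-13 < file-10 extends the chain to file-10.
Then file-10 < file-12 extends the chain to file-12.
With file-12 < file-15: file-1 < file-5 < file-11 < file-13 < file-10 < file-12 < file-15.
With file-15 < file-2: file-1 < file-5 < file-11 < file-13 < file-10 < file-12 < file-15 < file-2.
So file-2 is larger.

file-2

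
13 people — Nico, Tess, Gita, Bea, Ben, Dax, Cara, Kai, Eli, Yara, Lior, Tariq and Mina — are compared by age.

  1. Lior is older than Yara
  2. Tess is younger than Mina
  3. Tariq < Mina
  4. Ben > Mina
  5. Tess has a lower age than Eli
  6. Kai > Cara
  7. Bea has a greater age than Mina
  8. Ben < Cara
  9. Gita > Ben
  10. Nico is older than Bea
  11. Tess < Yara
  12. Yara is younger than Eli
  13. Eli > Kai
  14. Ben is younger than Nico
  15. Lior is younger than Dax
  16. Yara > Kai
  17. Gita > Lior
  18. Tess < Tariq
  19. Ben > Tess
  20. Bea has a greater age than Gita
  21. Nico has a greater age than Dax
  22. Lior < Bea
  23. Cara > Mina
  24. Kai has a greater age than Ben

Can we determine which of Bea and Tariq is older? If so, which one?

Tariq < Mina and Mina < Ben give Tariq < Ben.
With Ben < Cara: Tariq < Mina < Ben < Cara.
Then Cara < Kai extends the chain to Kai.
Then Kai < Yara extends the chain to Yara.
With Yara < Lior: Tariq < Mina < Ben < Cara < Kai < Yara < Lior.
With Lior < Gita: Tariq < Mina < Ben < Cara < Kai < Yara < Lior < Gita.
Then Gita < Bea extends the chain to Bea.
So Bea is older.

Bea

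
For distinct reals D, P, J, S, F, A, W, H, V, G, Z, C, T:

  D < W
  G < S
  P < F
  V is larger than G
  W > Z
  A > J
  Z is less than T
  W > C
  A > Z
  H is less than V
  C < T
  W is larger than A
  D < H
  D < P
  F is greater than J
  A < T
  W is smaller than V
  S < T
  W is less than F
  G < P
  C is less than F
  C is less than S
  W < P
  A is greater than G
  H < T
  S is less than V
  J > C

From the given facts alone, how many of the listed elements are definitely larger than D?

From D the given relations immediately reach H, W, P.
From those, T, V, F — 6 in total.
Nothing else is reachable above D; 6 in all.

6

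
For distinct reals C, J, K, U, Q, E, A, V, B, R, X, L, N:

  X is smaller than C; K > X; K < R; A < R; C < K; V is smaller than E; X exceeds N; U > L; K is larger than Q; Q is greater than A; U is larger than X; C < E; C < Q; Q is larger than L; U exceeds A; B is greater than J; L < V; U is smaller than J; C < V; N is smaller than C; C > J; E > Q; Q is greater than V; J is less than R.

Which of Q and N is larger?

N < X and X < U give N < U.
Then U < J extends the chain to J.
Then J < C extends the chain to C.
With C < V: N < X < U < J < C < V.
With V < Q: N < X < U < J < C < V < Q.
So N < Q; Q is the larger of the two.

Q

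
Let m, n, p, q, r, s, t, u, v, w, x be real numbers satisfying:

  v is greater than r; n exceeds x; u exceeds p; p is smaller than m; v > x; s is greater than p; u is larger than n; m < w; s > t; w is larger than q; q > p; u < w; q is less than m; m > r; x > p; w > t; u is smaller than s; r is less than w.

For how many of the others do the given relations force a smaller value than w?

From w the given relations immediately reach t, r, u, q, m.
From those, p, n — 7 in total.
From those, x — 8 in total.
Nothing else is reachable below w; 8 in all.

8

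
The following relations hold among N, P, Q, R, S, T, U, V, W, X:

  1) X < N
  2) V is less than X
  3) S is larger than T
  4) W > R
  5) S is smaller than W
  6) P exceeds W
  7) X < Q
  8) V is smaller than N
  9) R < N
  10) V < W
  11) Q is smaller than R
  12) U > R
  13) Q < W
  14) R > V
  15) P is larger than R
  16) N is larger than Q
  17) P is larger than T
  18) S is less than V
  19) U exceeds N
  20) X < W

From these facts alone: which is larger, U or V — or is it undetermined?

Following the relations from V: V < X < Q < R < N < U.
So U is larger.

U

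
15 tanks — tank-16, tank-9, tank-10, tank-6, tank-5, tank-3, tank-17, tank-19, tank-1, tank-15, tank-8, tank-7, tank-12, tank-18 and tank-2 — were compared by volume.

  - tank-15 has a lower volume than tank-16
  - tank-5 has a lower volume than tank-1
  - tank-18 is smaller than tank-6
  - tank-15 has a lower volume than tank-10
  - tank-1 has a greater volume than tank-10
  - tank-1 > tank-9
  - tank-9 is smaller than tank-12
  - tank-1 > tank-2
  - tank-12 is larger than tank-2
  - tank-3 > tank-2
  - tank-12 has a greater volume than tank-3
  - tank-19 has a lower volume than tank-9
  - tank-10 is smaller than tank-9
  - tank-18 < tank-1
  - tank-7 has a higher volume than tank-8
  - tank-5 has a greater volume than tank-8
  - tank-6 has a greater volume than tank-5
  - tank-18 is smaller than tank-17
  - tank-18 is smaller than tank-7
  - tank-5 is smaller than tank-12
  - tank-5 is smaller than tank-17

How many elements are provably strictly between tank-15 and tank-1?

Chaining upward from tank-15 reaches: tank-16, tank-10, tank-9, tank-12.
Chaining downward from tank-1 reaches: tank-2, tank-18, tank-8, tank-5, tank-19, tank-10, tank-9.
Strictly between tank-15 and tank-1 are those in both lists: tank-10, tank-9 — 2 elements.

2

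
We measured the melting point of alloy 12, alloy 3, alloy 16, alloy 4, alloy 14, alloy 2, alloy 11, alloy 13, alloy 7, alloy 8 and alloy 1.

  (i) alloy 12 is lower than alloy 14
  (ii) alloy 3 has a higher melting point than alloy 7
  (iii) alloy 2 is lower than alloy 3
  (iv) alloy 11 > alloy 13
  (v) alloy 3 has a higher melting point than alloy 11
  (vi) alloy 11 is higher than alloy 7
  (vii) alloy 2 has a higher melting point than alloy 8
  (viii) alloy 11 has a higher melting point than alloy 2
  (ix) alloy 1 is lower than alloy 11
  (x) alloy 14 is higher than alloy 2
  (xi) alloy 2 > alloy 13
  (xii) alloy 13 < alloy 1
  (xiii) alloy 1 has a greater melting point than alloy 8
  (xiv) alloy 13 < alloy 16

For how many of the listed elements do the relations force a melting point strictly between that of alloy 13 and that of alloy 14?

The relations place alloy 13 below alloy 14. An element lies strictly between them when it is forced above alloy 13 and also forced below alloy 14.
Above alloy 13: {alloy 16, alloy 1, alloy 2, alloy 11, alloy 3}. Below alloy 14: {alloy 8, alloy 2, alloy 12}.
Intersection: {alloy 2} — 1.

1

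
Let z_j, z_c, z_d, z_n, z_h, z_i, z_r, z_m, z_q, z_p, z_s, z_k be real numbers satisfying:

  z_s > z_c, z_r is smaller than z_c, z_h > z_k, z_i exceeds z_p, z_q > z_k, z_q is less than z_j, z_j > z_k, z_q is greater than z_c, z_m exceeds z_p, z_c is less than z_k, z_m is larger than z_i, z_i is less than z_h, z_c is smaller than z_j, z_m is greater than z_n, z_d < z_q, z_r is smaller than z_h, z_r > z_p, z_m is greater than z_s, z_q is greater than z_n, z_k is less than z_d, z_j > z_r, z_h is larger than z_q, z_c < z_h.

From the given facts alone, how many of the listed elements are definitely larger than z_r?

8

Directly above z_r: z_c, z_j, z_h.
One step further: z_k, z_s, z_q (6 so far).
One step further: z_d, z_m (8 so far).
No other element is forced above z_r by the given relations, so the count is 8.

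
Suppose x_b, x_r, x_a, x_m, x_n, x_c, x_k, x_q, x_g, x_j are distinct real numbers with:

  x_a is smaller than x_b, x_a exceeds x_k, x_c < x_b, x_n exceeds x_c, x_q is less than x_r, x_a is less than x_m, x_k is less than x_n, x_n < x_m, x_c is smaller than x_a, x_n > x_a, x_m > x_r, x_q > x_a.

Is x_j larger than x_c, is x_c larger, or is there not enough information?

undetermined

Following every chain through x_c: above x_c we get x_a, x_b, x_q, x_r, x_n, x_m.
x_j is not reached, and no chain runs the other way from x_j to x_c.
So the given relations leave the order of x_c and x_j undetermined.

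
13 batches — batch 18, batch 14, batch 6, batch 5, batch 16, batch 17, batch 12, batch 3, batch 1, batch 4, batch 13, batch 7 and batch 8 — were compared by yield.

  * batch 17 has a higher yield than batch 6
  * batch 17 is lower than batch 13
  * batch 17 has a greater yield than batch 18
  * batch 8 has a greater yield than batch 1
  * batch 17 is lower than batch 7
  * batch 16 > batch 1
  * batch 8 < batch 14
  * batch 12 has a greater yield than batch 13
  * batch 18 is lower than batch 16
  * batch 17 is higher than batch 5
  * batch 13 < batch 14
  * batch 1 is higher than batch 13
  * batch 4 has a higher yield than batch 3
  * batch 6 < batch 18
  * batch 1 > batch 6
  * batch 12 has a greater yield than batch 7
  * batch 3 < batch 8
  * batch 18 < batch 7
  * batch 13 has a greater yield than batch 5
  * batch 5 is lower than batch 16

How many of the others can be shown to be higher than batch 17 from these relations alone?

7

From batch 17 the given relations immediately reach batch 13, batch 7.
From those, batch 1, batch 12, batch 14 — 5 in total.
From those, batch 8, batch 16 — 7 in total.
No other element is forced above batch 17 by the given relations, so the count is 7.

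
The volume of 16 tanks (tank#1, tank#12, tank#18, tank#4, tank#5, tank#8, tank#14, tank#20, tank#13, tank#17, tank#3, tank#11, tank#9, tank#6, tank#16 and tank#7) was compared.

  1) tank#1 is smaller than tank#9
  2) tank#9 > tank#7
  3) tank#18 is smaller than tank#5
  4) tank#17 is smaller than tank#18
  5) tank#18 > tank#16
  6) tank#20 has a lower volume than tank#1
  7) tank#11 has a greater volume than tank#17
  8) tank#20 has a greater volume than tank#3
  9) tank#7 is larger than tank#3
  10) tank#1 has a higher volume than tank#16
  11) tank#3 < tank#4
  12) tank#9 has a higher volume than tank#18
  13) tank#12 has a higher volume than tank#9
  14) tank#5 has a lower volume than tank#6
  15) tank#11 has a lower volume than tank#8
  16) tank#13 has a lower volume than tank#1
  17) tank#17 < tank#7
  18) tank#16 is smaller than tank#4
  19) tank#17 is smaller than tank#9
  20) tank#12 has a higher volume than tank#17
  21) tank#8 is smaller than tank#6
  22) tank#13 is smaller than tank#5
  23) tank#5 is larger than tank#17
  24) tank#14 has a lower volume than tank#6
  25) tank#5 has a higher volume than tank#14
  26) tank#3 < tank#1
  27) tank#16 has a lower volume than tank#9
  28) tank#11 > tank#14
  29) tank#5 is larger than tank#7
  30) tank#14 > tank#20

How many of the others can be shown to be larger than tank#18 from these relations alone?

4

From tank#18 the given relations immediately reach tank#5, tank#9.
From those, tank#12, tank#6 — 4 in total.
No other element is forced above tank#18 by the given relations, so the count is 4.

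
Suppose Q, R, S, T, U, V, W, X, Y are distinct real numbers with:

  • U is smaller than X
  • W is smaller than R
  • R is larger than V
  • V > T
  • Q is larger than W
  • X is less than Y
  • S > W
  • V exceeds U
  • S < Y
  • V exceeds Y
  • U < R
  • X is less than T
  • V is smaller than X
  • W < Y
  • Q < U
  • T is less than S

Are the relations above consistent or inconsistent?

Chaining the given relations yields X < T < S < Y < V, so X < V. But one relation states V < X. These cannot both hold.

inconsistent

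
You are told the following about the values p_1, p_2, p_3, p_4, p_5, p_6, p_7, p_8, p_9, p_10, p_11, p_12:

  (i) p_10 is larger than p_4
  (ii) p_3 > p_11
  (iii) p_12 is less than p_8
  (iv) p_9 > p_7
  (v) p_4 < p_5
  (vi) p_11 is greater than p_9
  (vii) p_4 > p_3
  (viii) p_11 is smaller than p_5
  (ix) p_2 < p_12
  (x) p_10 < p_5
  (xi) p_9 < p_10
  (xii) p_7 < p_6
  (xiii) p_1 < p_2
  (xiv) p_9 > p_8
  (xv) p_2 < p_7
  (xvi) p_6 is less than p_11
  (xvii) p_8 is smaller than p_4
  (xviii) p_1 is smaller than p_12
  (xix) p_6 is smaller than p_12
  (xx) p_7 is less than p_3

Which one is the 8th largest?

p_12

The consecutive relations fix a unique order: p_1 < p_2 < p_7 < p_6 < p_12 < p_8 < p_9 < p_11 < p_3 < p_4 < p_10 < p_5.
The 8th largest is p_12.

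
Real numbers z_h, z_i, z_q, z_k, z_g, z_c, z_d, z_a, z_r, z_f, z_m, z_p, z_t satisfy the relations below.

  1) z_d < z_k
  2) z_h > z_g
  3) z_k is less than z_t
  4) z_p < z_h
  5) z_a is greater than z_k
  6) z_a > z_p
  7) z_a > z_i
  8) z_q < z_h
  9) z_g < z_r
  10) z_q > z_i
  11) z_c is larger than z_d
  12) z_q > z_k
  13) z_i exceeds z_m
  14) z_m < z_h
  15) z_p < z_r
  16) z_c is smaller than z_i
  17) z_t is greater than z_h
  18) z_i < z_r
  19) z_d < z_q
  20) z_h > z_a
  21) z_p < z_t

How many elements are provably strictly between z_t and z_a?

1

Chaining upward from z_a reaches: z_h.
Chaining downward from z_t reaches: z_m, z_p, z_d, z_c, z_i, z_k, z_g, z_q, z_h.
Strictly between z_a and z_t are those in both lists: z_h — 1 element.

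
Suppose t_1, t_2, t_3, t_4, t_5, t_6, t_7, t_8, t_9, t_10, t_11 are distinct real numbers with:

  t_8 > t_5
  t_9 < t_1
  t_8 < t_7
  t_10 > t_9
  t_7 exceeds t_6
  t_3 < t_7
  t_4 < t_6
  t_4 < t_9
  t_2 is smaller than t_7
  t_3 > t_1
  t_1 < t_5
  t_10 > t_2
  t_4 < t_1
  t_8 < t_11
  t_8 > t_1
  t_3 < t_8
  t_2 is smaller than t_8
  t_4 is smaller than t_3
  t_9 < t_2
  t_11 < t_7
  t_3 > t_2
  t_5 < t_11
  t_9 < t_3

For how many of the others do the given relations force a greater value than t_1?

Directly above t_1: t_5, t_3, t_8.
One step further: t_11, t_7 (5 so far).
No other element is forced above t_1 by the given relations, so the count is 5.

5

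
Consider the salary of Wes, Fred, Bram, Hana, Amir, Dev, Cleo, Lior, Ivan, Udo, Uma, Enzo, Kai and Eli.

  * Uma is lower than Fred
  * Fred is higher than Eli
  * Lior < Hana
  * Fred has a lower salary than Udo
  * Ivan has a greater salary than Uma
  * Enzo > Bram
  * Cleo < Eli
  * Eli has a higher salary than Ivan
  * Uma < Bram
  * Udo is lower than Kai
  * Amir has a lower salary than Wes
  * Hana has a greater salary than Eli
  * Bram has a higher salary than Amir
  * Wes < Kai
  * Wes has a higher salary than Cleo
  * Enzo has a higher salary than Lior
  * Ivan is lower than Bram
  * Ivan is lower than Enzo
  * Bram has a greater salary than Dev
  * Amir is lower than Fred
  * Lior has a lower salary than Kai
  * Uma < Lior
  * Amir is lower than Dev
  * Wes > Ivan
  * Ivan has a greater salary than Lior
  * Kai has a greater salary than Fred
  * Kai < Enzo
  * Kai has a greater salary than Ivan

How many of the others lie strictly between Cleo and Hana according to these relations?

1

The relations place Cleo below Hana. An element lies strictly between them when it is forced above Cleo and also forced below Hana.
Above Cleo: {Wes, Eli, Fred, Udo, Kai, Enzo}. Below Hana: {Uma, Lior, Ivan, Eli}.
Intersection: {Eli} — 1.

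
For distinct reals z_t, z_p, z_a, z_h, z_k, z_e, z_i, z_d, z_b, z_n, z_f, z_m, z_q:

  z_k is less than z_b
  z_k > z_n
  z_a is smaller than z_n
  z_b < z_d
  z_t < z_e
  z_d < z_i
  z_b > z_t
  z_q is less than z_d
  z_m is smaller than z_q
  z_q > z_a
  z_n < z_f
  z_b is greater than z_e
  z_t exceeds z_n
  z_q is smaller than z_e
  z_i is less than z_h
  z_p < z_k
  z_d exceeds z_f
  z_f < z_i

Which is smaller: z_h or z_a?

The relevant relations are z_a < z_n; z_n < z_t; z_t < z_e; z_e < z_b; z_b < z_d; z_d < z_i; z_i < z_h.
Chaining these gives z_a < z_n < z_t < z_e < z_b < z_d < z_i < z_h.
So z_a < z_h; z_a is the smaller of the two.

z_a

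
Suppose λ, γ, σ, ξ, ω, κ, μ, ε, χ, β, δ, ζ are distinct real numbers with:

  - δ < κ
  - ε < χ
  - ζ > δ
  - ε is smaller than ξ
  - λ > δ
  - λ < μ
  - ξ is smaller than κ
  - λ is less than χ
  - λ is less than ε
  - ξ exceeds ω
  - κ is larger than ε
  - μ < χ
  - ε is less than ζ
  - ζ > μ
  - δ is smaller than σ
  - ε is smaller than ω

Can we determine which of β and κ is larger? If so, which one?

undetermined

Following every chain through β: nothing is chained to β.
κ is not reached, and no chain runs the other way from κ to β.
So the given relations leave the order of β and κ undetermined.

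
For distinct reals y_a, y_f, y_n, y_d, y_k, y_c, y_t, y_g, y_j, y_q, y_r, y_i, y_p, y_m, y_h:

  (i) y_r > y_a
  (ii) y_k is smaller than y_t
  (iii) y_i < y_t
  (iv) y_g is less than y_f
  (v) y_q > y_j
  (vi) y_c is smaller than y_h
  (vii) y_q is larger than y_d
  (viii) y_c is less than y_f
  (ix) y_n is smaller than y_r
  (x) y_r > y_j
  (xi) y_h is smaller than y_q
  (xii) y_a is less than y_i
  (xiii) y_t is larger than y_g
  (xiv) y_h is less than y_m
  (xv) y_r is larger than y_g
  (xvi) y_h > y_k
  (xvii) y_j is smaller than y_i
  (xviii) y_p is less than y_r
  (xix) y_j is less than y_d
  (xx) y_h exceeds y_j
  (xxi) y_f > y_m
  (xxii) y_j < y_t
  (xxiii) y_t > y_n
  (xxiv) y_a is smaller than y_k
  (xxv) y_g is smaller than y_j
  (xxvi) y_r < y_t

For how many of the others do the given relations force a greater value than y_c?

From y_c the given relations immediately reach y_h, y_f.
From those, y_q, y_m — 4 in total.
Nothing else is reachable above y_c; 4 in all.

4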